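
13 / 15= 0.87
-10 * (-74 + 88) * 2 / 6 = -140 / 3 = -46.67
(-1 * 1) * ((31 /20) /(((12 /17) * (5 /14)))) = -3689 /600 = -6.15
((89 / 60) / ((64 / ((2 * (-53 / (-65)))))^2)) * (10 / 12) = 250001 / 311500800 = 0.00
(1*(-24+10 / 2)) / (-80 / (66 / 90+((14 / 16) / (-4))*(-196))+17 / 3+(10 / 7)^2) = -14615769 / 4517789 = -3.24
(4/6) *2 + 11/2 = 41/6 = 6.83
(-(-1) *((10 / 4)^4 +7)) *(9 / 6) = 2211 / 32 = 69.09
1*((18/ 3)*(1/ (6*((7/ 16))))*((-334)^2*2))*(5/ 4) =4462240/ 7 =637462.86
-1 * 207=-207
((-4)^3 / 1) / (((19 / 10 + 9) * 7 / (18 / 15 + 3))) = -384 / 109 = -3.52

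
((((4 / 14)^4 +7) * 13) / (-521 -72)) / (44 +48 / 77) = -2405689 / 698878964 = -0.00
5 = 5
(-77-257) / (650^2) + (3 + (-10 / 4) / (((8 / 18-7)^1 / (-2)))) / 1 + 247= 3106421397 / 12463750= 249.24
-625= -625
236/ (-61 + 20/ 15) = -708/ 179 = -3.96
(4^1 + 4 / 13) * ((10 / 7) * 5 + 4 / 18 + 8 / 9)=320 / 9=35.56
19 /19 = 1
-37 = -37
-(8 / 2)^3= -64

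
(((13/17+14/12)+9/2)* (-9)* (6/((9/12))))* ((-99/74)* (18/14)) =3506976/4403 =796.50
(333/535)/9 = 37/535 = 0.07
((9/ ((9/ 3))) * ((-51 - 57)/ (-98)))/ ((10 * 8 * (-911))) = -81/ 1785560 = -0.00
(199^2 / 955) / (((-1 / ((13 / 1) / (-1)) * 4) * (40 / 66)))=222.37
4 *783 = 3132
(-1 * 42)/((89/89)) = -42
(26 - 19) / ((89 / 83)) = 581 / 89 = 6.53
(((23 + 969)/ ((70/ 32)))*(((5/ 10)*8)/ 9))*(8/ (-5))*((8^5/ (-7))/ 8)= 2080374784/ 11025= 188696.13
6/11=0.55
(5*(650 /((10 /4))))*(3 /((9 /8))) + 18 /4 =20827 /6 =3471.17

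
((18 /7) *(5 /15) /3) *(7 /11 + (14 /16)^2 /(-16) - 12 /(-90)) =121963 /591360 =0.21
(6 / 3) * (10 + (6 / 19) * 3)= 416 / 19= 21.89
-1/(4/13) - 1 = -17/4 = -4.25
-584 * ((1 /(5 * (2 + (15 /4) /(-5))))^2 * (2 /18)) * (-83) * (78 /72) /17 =2520544 /286875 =8.79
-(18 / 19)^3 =-5832 / 6859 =-0.85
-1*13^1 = -13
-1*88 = -88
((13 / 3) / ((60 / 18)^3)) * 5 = 117 / 200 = 0.58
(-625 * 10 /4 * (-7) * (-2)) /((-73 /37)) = 809375 /73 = 11087.33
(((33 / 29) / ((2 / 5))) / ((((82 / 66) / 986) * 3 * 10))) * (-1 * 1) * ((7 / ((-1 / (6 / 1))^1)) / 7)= 451.54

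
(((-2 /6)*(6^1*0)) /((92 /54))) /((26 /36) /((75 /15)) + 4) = 0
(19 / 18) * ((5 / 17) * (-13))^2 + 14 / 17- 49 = -170339 / 5202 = -32.74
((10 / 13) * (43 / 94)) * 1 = 215 / 611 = 0.35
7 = 7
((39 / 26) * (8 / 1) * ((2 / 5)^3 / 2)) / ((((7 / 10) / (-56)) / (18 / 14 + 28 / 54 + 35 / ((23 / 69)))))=-3281.03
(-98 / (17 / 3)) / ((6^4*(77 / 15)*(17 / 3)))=-35 / 76296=-0.00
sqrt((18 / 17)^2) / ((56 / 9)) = 0.17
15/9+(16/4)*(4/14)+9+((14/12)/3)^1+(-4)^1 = 1033/126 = 8.20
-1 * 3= -3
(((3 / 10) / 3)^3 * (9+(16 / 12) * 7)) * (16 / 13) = 22 / 975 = 0.02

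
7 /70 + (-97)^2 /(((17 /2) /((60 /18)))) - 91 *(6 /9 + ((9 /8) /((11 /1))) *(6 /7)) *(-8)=4239.06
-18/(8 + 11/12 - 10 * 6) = 216/613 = 0.35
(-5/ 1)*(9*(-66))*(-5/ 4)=-7425/ 2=-3712.50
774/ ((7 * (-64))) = -387/ 224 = -1.73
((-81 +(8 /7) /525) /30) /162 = -0.02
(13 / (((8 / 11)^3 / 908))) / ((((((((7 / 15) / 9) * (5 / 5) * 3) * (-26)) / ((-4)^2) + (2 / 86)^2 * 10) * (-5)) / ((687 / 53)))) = 4082166717057 / 12693712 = 321589.68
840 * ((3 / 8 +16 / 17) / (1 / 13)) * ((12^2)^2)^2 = 105059577692160 / 17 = 6179975158362.35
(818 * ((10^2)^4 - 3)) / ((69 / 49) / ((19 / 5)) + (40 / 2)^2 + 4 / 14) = 76155797715326 / 373011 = 204165018.50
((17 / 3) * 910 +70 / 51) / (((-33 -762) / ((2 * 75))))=-2630600 / 2703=-973.21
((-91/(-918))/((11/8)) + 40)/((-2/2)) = -202324/5049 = -40.07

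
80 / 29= 2.76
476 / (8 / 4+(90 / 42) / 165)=36652 / 155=236.46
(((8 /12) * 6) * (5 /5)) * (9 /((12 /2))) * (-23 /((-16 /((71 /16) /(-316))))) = -4899 /40448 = -0.12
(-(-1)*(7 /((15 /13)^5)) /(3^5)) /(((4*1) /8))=5198102 /184528125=0.03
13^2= 169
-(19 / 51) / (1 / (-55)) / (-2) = -1045 / 102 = -10.25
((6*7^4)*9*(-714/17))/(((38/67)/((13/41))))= -2371501314/779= -3044289.23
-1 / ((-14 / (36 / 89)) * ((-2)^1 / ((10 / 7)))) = -0.02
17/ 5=3.40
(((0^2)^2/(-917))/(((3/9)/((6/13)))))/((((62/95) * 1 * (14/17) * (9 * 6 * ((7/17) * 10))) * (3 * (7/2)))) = 0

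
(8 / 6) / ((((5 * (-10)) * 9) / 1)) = -2 / 675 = -0.00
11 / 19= 0.58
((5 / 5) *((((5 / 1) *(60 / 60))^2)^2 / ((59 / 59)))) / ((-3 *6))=-625 / 18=-34.72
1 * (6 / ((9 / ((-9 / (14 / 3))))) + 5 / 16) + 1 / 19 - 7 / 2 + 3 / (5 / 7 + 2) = -7055 / 2128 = -3.32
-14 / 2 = -7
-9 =-9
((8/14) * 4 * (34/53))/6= 272/1113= 0.24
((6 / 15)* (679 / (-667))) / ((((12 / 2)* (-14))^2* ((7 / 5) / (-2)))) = 0.00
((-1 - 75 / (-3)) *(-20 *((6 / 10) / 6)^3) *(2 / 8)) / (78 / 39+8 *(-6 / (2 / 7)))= 3 / 4150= 0.00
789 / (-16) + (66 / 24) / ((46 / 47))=-46.50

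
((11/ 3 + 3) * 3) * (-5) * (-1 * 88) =8800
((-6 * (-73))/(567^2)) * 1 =146/107163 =0.00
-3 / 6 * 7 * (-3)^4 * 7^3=-194481 / 2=-97240.50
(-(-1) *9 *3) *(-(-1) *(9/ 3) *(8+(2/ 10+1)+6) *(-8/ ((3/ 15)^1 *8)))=-6156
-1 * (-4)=4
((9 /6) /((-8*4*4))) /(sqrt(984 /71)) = -sqrt(17466) /41984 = -0.00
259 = 259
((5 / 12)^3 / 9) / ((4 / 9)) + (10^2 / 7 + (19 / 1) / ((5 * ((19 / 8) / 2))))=4234519 / 241920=17.50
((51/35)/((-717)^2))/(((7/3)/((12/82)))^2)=0.00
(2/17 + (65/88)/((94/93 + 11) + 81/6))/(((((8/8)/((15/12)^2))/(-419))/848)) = -4444175875/54604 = -81389.20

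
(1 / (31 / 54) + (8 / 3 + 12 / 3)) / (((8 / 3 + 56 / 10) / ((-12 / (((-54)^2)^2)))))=-0.00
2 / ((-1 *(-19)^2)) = -0.01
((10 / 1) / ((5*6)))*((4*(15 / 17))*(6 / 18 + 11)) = 13.33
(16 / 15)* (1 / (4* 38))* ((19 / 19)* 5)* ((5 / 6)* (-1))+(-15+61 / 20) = -40969 / 3420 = -11.98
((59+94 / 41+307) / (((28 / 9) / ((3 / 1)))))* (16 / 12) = 135900 / 287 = 473.52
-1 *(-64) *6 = 384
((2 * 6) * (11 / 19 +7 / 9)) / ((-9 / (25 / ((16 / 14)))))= -20300 / 513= -39.57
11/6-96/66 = 25/66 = 0.38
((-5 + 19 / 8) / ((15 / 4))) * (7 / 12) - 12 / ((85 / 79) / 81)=-368749 / 408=-903.80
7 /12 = 0.58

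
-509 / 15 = -33.93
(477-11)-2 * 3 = 460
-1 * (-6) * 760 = 4560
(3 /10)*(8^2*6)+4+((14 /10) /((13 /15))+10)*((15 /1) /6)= 19271 /130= 148.24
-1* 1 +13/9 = 4/9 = 0.44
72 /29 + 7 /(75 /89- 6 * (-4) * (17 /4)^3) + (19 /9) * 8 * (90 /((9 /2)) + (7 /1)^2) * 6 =266201478176 /38058759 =6994.49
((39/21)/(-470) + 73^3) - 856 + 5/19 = 24263960313/62510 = 388161.26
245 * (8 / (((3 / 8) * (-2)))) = -7840 / 3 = -2613.33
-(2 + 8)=-10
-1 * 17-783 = -800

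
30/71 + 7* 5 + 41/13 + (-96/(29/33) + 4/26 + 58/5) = -7884374/133835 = -58.91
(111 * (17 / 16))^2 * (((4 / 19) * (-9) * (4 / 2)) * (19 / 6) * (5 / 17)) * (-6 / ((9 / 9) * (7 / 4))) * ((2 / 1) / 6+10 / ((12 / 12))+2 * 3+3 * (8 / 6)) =191653155 / 56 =3422377.77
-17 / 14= -1.21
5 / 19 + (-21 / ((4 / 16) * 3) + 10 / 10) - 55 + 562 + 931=26814 / 19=1411.26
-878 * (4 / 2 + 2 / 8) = -3951 / 2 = -1975.50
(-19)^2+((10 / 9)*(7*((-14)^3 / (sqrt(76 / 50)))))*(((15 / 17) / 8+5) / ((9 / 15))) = -147078.04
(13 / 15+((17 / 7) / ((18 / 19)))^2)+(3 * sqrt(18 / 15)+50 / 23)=3 * sqrt(30) / 5+17549143 / 1825740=12.90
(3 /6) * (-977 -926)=-1903 /2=-951.50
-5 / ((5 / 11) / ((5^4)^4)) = -1678466796875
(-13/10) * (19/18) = -247/180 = -1.37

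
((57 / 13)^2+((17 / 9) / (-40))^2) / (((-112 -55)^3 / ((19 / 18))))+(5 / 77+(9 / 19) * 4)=5264296620592045123 / 2686321270173340800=1.96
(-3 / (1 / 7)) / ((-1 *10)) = 21 / 10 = 2.10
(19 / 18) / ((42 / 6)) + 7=901 / 126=7.15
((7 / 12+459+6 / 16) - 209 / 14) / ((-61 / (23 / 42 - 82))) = 255771065 / 430416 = 594.24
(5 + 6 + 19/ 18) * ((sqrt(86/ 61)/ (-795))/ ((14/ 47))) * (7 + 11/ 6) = -1457 * sqrt(5246)/ 197640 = -0.53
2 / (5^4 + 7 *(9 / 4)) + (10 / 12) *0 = 8 / 2563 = 0.00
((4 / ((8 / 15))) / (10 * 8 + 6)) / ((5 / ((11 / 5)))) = 33 / 860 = 0.04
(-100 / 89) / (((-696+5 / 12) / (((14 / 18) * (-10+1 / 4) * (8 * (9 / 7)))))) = -93600 / 742883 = -0.13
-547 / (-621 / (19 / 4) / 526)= 2200.77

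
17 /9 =1.89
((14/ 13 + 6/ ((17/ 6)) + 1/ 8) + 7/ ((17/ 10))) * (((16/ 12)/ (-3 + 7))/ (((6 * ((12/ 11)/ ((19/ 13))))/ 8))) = 101783/ 22984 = 4.43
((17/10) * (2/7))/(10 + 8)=17/630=0.03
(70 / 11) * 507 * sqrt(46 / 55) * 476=1404487.37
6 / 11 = 0.55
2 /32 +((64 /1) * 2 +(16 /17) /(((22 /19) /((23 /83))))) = 31858465 /248336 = 128.29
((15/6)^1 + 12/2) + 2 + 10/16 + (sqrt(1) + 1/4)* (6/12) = 47/4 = 11.75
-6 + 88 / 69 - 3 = -533 / 69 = -7.72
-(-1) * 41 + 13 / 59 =2432 / 59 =41.22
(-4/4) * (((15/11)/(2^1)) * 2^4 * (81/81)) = -120/11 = -10.91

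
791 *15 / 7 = 1695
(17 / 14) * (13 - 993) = -1190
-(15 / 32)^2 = -225 / 1024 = -0.22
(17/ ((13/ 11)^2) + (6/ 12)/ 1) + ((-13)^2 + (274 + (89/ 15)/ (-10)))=5768117/ 12675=455.08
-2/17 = -0.12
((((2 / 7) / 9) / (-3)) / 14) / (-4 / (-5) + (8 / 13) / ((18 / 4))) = -65 / 80556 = -0.00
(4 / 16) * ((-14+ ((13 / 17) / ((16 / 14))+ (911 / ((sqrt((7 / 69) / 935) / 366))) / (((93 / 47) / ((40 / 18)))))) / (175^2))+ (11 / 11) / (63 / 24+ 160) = 2671863 / 442340000+ 5223674 * sqrt(451605) / 11962125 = 293.46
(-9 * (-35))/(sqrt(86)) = 315 * sqrt(86)/86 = 33.97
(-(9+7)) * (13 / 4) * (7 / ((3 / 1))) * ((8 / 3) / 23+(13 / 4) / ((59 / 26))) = -2294110 / 12213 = -187.84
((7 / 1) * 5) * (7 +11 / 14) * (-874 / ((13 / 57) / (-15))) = 203631075 / 13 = 15663928.85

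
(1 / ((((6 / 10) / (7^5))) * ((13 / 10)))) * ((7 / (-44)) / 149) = -2941225 / 127842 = -23.01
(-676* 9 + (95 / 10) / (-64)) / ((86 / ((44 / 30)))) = -8566481 / 82560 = -103.76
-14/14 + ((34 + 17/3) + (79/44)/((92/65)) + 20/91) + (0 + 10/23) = 44855903/1105104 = 40.59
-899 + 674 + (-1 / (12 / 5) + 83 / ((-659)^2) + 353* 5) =8023342471 / 5211372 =1539.58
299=299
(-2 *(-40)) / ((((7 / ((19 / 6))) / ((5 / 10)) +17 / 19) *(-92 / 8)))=-3040 / 2323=-1.31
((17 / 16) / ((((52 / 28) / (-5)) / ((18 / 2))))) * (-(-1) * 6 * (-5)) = 80325 / 104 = 772.36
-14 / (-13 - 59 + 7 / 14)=28 / 143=0.20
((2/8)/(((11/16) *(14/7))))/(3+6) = 2/99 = 0.02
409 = 409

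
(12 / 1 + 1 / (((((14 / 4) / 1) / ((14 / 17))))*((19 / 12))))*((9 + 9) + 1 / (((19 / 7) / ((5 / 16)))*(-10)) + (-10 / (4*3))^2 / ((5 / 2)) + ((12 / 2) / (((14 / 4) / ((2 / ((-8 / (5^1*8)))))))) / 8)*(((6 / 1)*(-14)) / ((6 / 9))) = -605856771 / 24548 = -24680.49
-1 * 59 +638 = 579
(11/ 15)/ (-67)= -0.01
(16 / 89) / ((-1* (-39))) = 0.00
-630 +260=-370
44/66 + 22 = 68/3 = 22.67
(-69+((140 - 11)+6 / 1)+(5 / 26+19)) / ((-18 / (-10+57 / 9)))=24365 / 1404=17.35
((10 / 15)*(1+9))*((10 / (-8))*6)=-50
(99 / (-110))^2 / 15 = 27 / 500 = 0.05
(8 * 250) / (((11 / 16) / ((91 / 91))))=32000 / 11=2909.09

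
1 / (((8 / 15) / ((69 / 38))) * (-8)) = -0.43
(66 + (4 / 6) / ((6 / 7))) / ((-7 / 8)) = -4808 / 63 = -76.32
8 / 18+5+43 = 436 / 9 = 48.44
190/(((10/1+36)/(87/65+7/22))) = 1957/286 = 6.84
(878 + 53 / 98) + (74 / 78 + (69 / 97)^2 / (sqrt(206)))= 4761 *sqrt(206) / 1938254 + 3361409 / 3822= 879.52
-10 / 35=-2 / 7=-0.29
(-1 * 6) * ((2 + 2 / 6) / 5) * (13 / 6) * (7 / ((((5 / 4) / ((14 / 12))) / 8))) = -71344 / 225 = -317.08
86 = 86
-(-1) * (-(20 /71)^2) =-400 /5041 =-0.08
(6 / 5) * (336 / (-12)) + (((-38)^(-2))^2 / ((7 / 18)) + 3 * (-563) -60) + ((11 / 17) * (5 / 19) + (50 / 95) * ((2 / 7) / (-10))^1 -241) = -1255199358731 / 620327960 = -2023.44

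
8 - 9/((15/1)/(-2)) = 46/5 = 9.20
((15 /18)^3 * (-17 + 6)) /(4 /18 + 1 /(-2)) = 275 /12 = 22.92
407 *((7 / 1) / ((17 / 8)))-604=12524 / 17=736.71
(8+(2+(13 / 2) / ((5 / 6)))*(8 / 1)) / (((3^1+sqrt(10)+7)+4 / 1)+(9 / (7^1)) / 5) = 502992 / 78917 - 35280*sqrt(10) / 78917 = 4.96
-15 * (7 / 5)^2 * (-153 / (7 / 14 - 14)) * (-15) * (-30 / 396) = -4165 / 11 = -378.64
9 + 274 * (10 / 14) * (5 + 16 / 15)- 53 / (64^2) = 14700385 / 12288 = 1196.32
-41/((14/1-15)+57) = -41/56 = -0.73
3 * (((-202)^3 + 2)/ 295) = -24727218/ 295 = -83821.08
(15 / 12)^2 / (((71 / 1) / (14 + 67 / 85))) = 6285 / 19312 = 0.33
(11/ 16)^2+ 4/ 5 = 1629/ 1280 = 1.27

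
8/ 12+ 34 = 104/ 3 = 34.67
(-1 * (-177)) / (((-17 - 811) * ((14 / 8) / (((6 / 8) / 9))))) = -59 / 5796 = -0.01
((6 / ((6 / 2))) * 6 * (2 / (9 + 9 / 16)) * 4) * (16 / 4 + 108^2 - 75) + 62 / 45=116386.01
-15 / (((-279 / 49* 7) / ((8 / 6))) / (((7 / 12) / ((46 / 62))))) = 245 / 621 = 0.39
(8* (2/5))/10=8/25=0.32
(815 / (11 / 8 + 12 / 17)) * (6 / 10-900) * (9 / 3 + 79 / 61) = -26118647952 / 17263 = -1512984.30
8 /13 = 0.62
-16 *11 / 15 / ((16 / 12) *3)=-44 / 15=-2.93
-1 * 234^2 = -54756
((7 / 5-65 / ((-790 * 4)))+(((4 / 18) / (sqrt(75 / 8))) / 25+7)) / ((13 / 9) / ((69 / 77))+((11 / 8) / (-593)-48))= -9798844077 / 53983559405-436448 * sqrt(6) / 17083404875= -0.18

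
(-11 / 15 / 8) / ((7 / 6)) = -11 / 140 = -0.08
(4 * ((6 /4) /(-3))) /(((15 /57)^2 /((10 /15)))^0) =-2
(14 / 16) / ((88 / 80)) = 35 / 44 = 0.80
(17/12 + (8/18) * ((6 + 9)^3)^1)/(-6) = -250.24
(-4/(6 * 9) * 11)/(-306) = 11/4131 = 0.00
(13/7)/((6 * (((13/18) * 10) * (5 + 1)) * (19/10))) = 1/266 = 0.00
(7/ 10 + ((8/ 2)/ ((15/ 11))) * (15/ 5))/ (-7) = -19/ 14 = -1.36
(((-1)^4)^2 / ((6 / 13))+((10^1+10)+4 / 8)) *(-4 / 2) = -136 / 3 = -45.33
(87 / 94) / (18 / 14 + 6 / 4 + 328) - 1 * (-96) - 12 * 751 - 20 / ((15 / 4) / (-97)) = -5484083945 / 652971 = -8398.66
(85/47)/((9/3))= 0.60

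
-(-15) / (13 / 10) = 150 / 13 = 11.54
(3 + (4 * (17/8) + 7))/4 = 37/8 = 4.62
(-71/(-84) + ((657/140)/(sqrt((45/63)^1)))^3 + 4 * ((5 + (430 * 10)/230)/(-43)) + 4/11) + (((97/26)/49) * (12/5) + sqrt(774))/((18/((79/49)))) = -19946224957/20373973620 + 79 * sqrt(86)/294 + 283593393 * sqrt(35)/9800000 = 172.71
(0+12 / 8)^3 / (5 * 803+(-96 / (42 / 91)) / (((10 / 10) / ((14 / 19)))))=0.00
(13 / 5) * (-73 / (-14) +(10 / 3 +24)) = 17771 / 210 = 84.62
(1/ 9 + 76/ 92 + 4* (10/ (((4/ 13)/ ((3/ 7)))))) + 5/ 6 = 57.48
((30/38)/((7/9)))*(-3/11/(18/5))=-225/2926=-0.08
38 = 38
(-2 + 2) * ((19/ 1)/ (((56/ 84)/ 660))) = 0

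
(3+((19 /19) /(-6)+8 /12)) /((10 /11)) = 77 /20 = 3.85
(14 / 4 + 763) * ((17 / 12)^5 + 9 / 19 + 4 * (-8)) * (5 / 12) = -311896732175 / 37822464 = -8246.34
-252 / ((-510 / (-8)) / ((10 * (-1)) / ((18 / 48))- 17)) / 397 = 14672 / 33745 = 0.43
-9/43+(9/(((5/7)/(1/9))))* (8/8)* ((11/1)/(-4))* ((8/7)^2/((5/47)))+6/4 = -691967/15050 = -45.98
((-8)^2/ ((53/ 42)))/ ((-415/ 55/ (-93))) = 2749824/ 4399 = 625.10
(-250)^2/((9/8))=55555.56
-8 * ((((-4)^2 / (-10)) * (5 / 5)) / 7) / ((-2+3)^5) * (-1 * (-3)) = 192 / 35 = 5.49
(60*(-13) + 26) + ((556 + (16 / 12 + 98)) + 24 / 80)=-2951 / 30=-98.37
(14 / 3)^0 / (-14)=-1 / 14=-0.07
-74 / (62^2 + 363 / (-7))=-518 / 26545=-0.02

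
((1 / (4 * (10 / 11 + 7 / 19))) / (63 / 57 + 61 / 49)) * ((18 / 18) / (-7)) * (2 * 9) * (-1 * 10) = 416955 / 194732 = 2.14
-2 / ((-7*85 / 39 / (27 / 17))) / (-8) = -1053 / 40460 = -0.03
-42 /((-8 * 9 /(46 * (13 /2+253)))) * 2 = 27853 /2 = 13926.50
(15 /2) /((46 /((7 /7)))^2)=0.00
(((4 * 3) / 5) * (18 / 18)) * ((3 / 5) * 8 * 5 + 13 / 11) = 3324 / 55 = 60.44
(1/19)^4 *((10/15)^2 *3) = 4/390963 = 0.00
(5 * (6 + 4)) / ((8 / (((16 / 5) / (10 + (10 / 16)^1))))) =32 / 17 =1.88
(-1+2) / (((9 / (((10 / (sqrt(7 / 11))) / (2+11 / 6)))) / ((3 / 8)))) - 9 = -9+5 *sqrt(77) / 322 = -8.86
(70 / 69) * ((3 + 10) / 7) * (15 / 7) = 650 / 161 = 4.04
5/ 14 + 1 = 1.36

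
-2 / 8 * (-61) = 61 / 4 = 15.25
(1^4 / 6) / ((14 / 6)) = 1 / 14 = 0.07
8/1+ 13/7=69/7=9.86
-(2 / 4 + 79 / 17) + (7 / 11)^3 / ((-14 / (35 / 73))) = -5.16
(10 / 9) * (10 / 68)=0.16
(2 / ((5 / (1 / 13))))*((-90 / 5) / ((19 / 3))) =-108 / 1235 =-0.09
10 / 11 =0.91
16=16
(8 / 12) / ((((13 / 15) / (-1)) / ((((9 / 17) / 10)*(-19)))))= 171 / 221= 0.77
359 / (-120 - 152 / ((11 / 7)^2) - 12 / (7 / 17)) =-304073 / 178460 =-1.70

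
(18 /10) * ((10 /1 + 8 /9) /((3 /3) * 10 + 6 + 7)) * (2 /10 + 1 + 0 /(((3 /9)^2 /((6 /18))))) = 588 /575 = 1.02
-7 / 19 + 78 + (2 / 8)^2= 23619 / 304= 77.69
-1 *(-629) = 629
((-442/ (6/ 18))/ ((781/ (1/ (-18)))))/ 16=0.01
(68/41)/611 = 68/25051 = 0.00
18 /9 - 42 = -40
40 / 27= 1.48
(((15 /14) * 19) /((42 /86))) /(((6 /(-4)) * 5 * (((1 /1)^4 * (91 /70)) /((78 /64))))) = -5.21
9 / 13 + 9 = 126 / 13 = 9.69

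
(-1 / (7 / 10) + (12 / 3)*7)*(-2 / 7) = -7.59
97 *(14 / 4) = 679 / 2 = 339.50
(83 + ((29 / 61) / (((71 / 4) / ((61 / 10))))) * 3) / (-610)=-29639 / 216550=-0.14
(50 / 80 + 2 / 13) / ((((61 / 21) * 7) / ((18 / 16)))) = 2187 / 50752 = 0.04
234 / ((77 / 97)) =22698 / 77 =294.78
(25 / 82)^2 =625 / 6724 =0.09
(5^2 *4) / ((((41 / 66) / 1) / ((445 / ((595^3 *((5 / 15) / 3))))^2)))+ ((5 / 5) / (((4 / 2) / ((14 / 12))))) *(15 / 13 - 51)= -29.08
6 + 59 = 65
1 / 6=0.17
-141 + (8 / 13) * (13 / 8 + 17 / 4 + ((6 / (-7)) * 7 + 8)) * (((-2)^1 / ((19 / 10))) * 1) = -36087 / 247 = -146.10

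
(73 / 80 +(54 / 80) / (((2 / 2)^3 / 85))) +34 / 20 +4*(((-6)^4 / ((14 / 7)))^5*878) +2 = 32101071103752934239 / 80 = 401263388796911677.99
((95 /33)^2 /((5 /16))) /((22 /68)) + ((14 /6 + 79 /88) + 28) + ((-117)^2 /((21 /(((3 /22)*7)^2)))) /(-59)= 583130543 /5654088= 103.13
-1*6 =-6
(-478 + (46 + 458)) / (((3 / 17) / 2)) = 884 / 3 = 294.67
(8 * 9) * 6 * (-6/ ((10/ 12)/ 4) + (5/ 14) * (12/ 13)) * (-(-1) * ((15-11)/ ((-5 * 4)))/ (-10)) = -2798064/ 11375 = -245.98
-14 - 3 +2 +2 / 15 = -223 / 15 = -14.87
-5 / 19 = -0.26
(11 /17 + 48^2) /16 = 39179 /272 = 144.04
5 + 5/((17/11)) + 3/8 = 1171/136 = 8.61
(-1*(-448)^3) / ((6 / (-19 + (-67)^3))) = -13522465718272 / 3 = -4507488572757.33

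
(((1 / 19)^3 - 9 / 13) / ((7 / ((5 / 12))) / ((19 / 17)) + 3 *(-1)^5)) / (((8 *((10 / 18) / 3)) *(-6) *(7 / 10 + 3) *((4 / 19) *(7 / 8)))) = 154295 / 16249142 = 0.01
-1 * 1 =-1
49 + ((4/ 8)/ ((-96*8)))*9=25085/ 512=48.99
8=8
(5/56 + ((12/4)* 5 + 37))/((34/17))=2917/112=26.04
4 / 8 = 1 / 2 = 0.50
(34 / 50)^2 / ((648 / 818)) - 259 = -52329299 / 202500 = -258.42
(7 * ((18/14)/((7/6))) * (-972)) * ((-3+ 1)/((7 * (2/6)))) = 314928/49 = 6427.10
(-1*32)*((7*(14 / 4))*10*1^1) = -7840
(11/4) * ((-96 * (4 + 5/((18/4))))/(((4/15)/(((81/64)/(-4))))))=102465/64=1601.02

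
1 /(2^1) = 1 /2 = 0.50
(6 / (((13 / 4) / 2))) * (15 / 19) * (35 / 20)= 1260 / 247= 5.10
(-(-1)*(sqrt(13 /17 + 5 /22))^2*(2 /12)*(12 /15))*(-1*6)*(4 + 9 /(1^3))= -9646 /935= -10.32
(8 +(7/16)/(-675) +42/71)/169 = 506731/9968400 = 0.05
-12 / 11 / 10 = -6 / 55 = -0.11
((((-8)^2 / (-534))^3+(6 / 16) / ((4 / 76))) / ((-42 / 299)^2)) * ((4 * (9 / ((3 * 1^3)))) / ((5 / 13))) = 180090739821473 / 15988696920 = 11263.63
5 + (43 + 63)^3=1191021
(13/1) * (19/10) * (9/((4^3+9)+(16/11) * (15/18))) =73359/24490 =3.00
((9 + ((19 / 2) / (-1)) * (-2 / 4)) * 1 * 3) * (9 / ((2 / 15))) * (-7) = -155925 / 8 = -19490.62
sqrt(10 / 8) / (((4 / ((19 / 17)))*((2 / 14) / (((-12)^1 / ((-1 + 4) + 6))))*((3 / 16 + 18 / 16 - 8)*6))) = 0.07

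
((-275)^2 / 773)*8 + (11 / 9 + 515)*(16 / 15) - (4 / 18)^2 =417394724 / 313065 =1333.25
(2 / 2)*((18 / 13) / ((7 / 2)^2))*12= 864 / 637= 1.36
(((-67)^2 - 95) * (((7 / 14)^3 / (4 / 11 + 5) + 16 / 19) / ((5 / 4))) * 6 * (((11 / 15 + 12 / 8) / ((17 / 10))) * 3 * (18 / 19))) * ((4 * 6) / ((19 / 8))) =688677.33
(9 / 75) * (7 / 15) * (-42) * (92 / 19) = -27048 / 2375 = -11.39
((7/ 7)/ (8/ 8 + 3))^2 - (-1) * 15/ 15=17/ 16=1.06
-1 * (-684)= 684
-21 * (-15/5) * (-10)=-630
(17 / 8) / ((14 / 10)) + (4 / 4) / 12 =269 / 168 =1.60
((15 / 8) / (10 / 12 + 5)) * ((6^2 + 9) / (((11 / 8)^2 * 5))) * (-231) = -3888 / 11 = -353.45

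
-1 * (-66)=66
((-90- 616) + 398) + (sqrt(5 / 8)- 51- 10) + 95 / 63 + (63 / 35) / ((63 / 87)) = -364.22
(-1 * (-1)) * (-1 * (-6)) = 6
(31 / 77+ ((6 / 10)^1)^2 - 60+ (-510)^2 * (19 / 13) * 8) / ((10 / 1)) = 304111.00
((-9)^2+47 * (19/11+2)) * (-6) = -1537.09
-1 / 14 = -0.07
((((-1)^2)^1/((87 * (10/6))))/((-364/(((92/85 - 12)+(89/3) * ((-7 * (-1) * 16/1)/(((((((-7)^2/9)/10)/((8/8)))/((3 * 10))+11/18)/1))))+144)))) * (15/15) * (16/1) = -446726336/272222275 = -1.64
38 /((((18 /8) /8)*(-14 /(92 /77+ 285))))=-2762.01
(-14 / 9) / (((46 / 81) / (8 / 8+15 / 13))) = -1764 / 299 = -5.90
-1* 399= -399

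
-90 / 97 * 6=-540 / 97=-5.57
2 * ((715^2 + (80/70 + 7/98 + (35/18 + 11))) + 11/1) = 64417520/63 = 1022500.32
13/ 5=2.60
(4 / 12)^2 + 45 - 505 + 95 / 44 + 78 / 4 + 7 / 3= -172615 / 396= -435.90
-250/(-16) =125/8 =15.62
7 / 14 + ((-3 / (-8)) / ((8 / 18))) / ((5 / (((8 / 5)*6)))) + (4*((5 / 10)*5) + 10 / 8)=1337 / 100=13.37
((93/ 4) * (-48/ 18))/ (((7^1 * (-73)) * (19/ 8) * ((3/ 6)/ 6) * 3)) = 1984/ 9709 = 0.20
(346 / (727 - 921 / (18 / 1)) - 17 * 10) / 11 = -687274 / 44605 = -15.41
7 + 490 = 497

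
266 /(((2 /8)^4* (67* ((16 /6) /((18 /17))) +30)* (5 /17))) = 15628032 /13415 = 1164.97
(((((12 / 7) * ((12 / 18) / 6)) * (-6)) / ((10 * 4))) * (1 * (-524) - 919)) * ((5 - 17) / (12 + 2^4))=-4329 / 245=-17.67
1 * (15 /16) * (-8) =-15 /2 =-7.50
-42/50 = -0.84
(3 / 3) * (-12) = -12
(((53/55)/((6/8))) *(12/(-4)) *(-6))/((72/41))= 2173/165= 13.17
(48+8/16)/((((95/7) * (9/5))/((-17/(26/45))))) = -57715/988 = -58.42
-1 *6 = -6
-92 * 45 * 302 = -1250280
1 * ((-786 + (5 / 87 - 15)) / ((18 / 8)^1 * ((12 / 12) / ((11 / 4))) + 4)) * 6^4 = -331128864 / 1537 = -215438.43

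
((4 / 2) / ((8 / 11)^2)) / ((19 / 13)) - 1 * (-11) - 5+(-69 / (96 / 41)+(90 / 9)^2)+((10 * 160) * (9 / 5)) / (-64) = 34.12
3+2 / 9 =29 / 9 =3.22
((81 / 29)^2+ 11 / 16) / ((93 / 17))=1941859 / 1251408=1.55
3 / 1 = 3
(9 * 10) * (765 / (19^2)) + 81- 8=95203 / 361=263.72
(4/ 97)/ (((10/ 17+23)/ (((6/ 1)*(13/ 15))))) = 1768/ 194485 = 0.01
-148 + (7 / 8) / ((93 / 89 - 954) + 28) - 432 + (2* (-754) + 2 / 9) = -12374498327 / 5927112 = -2087.78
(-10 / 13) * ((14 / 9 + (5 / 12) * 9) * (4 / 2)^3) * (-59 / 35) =45076 / 819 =55.04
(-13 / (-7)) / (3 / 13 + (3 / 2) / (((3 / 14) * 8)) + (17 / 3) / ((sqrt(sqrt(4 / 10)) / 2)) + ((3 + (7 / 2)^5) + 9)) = -51786633865869646848 * 2^(3 / 4) * 5^(1 / 4) / 1426043629751942594076887-22953276324446208 * 2^(1 / 4) * 5^(3 / 4) / 1426043629751942594076887 + 1090262774305456128 * sqrt(10) / 1426043629751942594076887 + 4919649666780732320736 / 1426043629751942594076887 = 0.00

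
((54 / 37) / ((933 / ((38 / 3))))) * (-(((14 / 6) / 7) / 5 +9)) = -10336 / 57535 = -0.18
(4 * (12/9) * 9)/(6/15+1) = 240/7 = 34.29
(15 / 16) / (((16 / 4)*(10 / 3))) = 9 / 128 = 0.07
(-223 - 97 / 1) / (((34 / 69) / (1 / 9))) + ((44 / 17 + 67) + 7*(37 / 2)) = 12947 / 102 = 126.93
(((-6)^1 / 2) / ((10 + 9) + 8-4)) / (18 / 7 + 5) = -21 / 1219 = -0.02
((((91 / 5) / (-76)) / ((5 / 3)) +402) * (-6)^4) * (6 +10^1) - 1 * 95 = 3958078843 / 475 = 8332797.56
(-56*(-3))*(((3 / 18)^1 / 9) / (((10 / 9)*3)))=14 / 15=0.93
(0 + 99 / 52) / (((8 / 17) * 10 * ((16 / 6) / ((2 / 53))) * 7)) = 5049 / 6173440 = 0.00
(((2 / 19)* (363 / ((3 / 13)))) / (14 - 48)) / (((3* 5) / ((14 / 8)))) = -11011 / 19380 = -0.57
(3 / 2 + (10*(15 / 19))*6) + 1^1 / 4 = 3733 / 76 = 49.12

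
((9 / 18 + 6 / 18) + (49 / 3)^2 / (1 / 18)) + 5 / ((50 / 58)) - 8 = 144019 / 30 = 4800.63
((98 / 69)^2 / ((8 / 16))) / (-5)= -19208 / 23805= -0.81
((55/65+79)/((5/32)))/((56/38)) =157776/455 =346.76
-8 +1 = -7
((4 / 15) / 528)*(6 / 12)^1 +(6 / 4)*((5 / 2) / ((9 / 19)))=31351 / 3960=7.92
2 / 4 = 1 / 2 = 0.50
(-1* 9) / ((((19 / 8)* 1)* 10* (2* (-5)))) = 18 / 475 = 0.04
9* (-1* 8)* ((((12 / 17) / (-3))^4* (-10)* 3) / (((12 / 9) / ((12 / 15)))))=331776 / 83521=3.97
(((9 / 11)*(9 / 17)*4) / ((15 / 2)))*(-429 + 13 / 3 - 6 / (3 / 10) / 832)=-2385063 / 24310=-98.11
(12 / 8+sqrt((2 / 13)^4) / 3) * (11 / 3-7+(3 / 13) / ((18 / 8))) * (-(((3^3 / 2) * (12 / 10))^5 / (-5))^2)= 130123493408286308957103 / 536376953125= 242597100136.70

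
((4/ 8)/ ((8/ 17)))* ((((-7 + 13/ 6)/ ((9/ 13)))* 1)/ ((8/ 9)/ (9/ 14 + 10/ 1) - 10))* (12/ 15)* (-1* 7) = -6684587/ 1595760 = -4.19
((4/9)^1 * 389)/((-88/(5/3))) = -1945/594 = -3.27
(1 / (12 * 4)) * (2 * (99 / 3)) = 11 / 8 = 1.38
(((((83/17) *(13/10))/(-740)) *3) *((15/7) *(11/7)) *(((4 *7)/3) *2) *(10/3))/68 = -11869/149702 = -0.08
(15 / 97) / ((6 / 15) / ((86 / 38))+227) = 1075 / 1579257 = 0.00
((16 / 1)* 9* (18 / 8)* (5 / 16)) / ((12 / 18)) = 151.88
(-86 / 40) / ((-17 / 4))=43 / 85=0.51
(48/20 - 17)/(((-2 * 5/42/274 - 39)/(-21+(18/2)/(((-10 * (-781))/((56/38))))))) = -654412414698/83250870725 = -7.86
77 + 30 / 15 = 79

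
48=48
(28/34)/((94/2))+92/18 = 5.13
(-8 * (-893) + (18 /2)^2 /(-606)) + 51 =1453363 /202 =7194.87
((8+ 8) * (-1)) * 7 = -112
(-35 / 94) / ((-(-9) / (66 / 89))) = -385 / 12549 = -0.03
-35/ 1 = -35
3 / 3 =1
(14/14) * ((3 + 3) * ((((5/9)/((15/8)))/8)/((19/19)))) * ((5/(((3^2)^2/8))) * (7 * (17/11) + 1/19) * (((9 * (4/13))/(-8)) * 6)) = -181760/73359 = -2.48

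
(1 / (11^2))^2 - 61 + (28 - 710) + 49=-10160853 / 14641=-694.00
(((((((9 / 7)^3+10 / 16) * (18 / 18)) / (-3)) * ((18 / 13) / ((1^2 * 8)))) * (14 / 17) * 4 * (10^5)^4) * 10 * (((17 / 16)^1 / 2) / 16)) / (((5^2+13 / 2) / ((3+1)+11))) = -36850585937500000000000 / 4459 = -8264316200381251401.66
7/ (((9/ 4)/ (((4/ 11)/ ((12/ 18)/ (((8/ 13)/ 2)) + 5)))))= 224/ 1419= 0.16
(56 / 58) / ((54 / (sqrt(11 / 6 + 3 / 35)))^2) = 403 / 634230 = 0.00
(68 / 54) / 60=0.02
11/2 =5.50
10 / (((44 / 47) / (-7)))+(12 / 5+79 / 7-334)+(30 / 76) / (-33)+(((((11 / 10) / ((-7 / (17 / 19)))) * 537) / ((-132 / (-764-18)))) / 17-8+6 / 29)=-72839307 / 169708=-429.20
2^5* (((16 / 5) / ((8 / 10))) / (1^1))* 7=896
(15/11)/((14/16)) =120/77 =1.56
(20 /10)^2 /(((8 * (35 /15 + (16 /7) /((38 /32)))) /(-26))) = -5187 /1699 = -3.05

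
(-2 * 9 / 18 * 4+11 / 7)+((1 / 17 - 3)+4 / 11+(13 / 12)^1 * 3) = -9195 / 5236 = -1.76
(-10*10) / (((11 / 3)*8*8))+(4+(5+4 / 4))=1685 / 176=9.57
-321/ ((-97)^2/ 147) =-47187/ 9409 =-5.02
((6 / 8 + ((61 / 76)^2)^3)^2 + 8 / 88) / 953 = 459904708326328561025115 / 389267990506508441048055808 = 0.00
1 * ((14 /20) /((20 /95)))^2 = 11.06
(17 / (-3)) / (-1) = 17 / 3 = 5.67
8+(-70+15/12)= -243/4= -60.75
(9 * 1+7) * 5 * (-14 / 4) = -280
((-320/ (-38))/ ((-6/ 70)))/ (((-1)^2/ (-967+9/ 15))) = 5411840/ 57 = 94944.56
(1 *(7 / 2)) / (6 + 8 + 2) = 7 / 32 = 0.22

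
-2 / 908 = -1 / 454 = -0.00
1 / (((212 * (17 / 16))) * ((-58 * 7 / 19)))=-38 / 182903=-0.00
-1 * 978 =-978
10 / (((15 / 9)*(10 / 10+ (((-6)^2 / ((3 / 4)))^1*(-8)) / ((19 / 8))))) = -114 / 3053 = -0.04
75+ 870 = 945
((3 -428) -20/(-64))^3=-313738909875/4096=-76596413.54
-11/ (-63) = 11/ 63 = 0.17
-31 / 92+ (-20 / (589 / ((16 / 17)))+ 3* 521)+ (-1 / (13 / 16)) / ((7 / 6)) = 1561.58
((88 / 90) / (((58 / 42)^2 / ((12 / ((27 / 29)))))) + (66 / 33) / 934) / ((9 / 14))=56401982 / 5484915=10.28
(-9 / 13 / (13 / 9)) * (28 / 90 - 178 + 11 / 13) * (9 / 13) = 8379693 / 142805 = 58.68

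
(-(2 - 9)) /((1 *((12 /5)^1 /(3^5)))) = 2835 /4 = 708.75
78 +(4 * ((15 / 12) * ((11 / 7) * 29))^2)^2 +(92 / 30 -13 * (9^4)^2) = -225387157894289 / 576240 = -391134176.55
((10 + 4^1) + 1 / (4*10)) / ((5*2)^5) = 561 / 4000000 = 0.00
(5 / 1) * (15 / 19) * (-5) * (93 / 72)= -3875 / 152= -25.49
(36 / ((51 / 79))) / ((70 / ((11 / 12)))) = 869 / 1190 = 0.73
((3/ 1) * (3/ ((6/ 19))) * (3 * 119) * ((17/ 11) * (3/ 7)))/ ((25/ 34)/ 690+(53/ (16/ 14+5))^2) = 643102394778/ 7104028987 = 90.53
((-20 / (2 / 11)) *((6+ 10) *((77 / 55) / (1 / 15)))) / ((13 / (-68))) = 2513280 / 13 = 193329.23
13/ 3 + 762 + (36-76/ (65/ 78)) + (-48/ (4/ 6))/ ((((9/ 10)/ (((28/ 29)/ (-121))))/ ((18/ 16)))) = 711.85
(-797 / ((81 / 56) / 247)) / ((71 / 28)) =-308674912 / 5751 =-53673.26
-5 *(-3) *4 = 60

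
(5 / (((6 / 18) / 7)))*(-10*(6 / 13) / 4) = -1575 / 13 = -121.15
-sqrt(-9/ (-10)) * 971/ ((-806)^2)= -2913 * sqrt(10)/ 6496360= -0.00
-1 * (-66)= 66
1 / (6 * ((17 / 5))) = 5 / 102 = 0.05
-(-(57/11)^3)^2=-34296447249/1771561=-19359.45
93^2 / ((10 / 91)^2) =716223.69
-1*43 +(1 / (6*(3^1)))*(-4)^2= -379 / 9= -42.11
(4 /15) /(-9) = -4 /135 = -0.03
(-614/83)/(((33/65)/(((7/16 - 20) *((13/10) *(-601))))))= -9759866779/43824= -222705.98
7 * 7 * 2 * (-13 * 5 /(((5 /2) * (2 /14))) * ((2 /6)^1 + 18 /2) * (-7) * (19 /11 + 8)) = 374056592 /33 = 11335048.24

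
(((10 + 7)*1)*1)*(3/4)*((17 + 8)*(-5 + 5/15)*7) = -10412.50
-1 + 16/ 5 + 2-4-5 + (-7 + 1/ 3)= -11.47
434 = 434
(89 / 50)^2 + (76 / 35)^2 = 965729 / 122500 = 7.88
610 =610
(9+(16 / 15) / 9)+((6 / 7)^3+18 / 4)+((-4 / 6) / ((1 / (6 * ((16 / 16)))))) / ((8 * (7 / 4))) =1293071 / 92610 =13.96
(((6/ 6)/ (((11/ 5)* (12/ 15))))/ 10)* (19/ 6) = 95/ 528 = 0.18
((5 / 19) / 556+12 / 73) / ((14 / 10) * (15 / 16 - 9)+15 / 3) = -2542660 / 96974879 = -0.03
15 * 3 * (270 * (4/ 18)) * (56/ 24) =6300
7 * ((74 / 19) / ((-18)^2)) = 259 / 3078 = 0.08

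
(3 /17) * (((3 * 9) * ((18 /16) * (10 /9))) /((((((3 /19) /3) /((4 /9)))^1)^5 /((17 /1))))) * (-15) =-15847033600 /243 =-65214130.04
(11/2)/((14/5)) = 55/28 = 1.96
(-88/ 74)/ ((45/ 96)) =-1408/ 555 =-2.54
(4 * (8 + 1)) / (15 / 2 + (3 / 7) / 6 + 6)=2.65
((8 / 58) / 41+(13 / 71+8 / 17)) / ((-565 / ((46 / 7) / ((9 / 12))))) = -0.01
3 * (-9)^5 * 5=-885735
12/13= 0.92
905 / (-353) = -905 / 353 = -2.56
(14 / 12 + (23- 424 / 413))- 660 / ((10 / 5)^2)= -351529 / 2478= -141.86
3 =3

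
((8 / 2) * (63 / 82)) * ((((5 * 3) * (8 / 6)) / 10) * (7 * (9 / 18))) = 882 / 41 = 21.51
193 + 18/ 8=781/ 4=195.25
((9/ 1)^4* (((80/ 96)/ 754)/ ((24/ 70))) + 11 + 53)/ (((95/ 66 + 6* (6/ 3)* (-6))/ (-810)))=6864571395/ 7022756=977.48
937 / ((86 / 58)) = 27173 / 43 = 631.93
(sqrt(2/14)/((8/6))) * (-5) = -15 * sqrt(7)/28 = -1.42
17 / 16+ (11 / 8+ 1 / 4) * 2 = 69 / 16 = 4.31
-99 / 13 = -7.62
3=3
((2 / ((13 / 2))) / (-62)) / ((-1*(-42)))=-1 / 8463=-0.00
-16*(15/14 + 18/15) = -1272/35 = -36.34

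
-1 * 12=-12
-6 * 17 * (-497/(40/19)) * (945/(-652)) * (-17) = 1547358309/2608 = 593312.24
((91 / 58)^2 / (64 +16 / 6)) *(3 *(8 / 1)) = 74529 / 84100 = 0.89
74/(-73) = -74/73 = -1.01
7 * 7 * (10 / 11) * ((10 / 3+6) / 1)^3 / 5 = 2151296 / 297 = 7243.42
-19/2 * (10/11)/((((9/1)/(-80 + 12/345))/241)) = 3828044/207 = 18492.97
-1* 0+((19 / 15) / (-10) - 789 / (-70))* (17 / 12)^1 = 99467 / 6300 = 15.79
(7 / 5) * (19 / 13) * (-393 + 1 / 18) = -940709 / 1170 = -804.02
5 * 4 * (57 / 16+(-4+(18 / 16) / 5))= -17 / 4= -4.25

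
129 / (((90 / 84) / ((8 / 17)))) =56.66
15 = 15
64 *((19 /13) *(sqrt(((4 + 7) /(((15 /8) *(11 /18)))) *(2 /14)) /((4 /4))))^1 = 109.54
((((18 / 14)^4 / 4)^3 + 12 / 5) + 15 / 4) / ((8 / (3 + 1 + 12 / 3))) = 28651800893973 / 4429211904320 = 6.47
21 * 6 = 126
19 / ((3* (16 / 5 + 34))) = 95 / 558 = 0.17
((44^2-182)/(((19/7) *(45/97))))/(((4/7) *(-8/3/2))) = -4168381/2280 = -1828.24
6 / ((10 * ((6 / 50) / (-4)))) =-20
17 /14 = 1.21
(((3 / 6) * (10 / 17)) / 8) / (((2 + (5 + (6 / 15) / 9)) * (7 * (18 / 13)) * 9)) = 325 / 5432112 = 0.00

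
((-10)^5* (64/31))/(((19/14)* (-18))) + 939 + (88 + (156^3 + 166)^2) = 76408798963564051/5301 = 14414034892202.24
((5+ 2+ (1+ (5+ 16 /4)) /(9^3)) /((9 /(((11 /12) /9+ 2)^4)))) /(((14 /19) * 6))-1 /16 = 253262152304683 /74979811759104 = 3.38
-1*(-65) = 65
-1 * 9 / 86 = -9 / 86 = -0.10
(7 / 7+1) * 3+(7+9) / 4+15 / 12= 45 / 4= 11.25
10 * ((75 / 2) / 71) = 375 / 71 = 5.28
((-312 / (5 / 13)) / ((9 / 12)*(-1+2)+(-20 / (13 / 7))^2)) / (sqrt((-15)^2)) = -913952 / 1972675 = -0.46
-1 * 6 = -6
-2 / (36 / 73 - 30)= 73 / 1077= 0.07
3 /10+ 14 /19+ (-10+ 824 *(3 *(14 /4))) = 1642177 /190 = 8643.04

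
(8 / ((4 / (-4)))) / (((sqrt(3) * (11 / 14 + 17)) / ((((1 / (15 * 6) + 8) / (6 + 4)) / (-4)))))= 5047 * sqrt(3) / 168075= 0.05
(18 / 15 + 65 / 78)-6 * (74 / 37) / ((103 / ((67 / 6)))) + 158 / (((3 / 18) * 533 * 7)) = 11372573 / 11528790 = 0.99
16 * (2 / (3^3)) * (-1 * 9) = -32 / 3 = -10.67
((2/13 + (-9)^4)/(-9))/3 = -243.01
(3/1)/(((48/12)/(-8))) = -6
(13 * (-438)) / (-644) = 2847 / 322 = 8.84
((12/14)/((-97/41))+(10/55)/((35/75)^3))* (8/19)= 4177248/6953639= 0.60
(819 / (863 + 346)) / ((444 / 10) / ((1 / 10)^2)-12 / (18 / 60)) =21 / 136400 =0.00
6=6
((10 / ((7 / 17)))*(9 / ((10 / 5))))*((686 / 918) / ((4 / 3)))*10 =1225 / 2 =612.50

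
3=3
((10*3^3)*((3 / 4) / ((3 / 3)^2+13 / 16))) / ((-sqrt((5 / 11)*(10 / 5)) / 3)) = -972*sqrt(110) / 29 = -351.53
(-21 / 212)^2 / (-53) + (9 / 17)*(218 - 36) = 3901760919 / 40494544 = 96.35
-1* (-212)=212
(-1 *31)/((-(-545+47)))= -31/498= -0.06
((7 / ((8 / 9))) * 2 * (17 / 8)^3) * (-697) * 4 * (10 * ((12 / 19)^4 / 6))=-29124190305 / 260642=-111740.20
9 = 9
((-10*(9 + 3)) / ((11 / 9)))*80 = -7854.55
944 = 944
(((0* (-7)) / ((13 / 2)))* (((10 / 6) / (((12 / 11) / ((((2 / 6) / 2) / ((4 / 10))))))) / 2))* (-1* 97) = 0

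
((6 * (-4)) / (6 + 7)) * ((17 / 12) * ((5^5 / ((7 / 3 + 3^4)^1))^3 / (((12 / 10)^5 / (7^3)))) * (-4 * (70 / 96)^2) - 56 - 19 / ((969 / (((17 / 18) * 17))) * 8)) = 26829151431727 / 663552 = 40432628.39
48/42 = 8/7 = 1.14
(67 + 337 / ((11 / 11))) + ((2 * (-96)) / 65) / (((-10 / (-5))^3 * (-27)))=236348 / 585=404.01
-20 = -20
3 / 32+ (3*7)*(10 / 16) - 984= -31065 / 32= -970.78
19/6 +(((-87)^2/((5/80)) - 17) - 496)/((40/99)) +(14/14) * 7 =35816747/120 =298472.89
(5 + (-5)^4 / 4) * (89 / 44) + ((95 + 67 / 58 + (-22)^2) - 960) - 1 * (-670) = 3145697 / 5104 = 616.32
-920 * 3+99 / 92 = -253821 / 92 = -2758.92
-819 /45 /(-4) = 91 /20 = 4.55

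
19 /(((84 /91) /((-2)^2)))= 247 /3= 82.33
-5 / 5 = -1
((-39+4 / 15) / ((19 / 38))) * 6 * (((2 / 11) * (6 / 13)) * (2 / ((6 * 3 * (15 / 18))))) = -18592 / 3575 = -5.20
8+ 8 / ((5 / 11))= 128 / 5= 25.60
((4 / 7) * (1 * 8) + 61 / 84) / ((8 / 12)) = 445 / 56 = 7.95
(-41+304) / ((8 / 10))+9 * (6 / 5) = 6791 / 20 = 339.55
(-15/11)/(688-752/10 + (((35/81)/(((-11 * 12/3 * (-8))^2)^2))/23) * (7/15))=-585023540428800/262901778754830581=-0.00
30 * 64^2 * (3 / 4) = 92160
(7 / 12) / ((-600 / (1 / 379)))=-7 / 2728800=-0.00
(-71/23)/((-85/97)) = 3.52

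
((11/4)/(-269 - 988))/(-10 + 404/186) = 341/1220128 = 0.00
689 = 689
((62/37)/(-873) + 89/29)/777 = 2872991/727838433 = 0.00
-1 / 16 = -0.06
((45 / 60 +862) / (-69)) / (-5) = 3451 / 1380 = 2.50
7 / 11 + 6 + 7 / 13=1026 / 143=7.17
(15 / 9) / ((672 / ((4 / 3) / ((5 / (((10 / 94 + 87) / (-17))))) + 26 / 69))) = -45463 / 18524016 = -0.00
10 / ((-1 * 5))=-2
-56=-56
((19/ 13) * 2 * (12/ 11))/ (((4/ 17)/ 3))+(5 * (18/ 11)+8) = 56.84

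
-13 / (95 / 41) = -533 / 95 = -5.61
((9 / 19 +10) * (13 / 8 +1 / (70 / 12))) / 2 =100097 / 10640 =9.41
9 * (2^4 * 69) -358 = 9578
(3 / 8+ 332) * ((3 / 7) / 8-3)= -438735 / 448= -979.32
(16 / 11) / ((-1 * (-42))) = 8 / 231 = 0.03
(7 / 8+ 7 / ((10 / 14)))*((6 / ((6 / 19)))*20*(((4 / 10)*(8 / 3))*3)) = 12980.80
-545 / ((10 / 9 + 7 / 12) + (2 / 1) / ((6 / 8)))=-19620 / 157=-124.97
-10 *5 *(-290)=14500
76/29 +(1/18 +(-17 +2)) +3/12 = -12605/1044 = -12.07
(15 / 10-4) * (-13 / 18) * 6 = 65 / 6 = 10.83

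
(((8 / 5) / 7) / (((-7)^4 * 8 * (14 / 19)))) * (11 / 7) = 209 / 8235430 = 0.00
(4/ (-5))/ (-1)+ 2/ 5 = 6/ 5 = 1.20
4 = 4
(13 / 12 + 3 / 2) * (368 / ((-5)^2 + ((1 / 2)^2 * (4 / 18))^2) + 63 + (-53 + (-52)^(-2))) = 16785336539 / 262861248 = 63.86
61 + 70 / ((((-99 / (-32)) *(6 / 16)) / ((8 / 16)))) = 27077 / 297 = 91.17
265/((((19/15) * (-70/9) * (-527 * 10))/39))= 55809/280364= 0.20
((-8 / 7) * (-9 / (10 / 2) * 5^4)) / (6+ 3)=1000 / 7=142.86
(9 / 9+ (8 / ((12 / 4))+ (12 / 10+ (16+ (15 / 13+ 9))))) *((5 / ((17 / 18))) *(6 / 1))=217764 / 221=985.36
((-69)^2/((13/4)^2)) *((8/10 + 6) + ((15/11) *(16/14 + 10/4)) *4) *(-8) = -6257401344/65065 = -96171.54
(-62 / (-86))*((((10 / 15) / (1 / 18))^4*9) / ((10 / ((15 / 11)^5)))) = 439324560000 / 6925193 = 63438.60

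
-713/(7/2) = -1426/7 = -203.71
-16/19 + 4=60/19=3.16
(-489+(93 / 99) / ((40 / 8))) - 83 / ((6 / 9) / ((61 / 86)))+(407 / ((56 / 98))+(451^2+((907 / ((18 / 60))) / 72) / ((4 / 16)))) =26015049679 / 127710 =203704.09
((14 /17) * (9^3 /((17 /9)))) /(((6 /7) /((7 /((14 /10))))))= 535815 /289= 1854.03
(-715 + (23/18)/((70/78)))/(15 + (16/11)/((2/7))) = -126797/3570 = -35.52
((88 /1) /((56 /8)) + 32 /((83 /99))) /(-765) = -0.07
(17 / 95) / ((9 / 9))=17 / 95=0.18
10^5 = 100000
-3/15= -1/5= -0.20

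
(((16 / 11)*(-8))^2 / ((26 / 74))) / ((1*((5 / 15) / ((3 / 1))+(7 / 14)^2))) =21823488 / 20449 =1067.22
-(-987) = 987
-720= -720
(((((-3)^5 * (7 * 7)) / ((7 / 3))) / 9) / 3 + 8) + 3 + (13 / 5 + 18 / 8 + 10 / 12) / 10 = -106459 / 600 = -177.43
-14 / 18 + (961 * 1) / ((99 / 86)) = 27523 / 33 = 834.03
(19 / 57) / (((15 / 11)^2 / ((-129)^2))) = 223729 / 75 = 2983.05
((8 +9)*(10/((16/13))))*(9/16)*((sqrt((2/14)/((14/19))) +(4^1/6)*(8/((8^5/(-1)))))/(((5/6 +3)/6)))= -29835/1507328 +89505*sqrt(38)/10304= 53.53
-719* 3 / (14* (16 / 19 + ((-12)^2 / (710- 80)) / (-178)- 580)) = 18237435 / 68555072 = 0.27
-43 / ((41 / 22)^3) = -457864 / 68921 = -6.64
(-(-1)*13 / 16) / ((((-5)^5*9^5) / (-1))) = 13 / 2952450000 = 0.00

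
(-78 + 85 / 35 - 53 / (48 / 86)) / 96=-28649 / 16128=-1.78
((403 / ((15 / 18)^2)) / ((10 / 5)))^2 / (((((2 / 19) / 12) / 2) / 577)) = 6922544602896 / 625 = 11076071364.63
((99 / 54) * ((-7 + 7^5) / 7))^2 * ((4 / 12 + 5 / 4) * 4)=367840000 / 3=122613333.33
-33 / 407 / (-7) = 3 / 259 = 0.01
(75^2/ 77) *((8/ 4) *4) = 45000/ 77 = 584.42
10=10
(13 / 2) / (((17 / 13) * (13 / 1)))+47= 1611 / 34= 47.38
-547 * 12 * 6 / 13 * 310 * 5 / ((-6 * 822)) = 1695700 / 1781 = 952.11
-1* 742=-742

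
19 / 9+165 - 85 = 739 / 9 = 82.11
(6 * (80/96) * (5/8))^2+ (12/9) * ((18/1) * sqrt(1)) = 2161/64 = 33.77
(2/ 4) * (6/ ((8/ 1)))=3/ 8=0.38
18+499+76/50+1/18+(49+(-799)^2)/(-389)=-196525849/175050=-1122.68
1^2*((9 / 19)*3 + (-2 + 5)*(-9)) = -486 / 19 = -25.58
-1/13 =-0.08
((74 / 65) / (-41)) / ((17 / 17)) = -74 / 2665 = -0.03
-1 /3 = -0.33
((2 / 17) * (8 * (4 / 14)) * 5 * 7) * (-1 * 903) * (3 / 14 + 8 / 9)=-478160 / 51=-9375.69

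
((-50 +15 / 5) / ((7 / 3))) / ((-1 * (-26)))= -0.77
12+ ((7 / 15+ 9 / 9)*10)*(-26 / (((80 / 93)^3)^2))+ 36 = -29267001411069 / 32768000000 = -893.16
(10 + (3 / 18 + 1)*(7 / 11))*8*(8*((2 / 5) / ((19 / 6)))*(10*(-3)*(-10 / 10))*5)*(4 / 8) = 6513.30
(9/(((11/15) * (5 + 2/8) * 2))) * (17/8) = 765/308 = 2.48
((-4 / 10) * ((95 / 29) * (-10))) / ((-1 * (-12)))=95 / 87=1.09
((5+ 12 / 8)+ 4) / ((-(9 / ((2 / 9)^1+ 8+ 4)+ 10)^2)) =-127050 / 1394761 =-0.09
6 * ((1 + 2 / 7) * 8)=432 / 7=61.71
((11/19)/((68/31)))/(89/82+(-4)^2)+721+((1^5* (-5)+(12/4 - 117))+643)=1126796251/905046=1245.02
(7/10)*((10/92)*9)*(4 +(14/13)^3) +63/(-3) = -17.41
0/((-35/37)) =0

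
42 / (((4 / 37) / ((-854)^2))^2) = 1911455706129018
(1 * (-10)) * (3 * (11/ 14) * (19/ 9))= -1045/ 21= -49.76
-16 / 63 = -0.25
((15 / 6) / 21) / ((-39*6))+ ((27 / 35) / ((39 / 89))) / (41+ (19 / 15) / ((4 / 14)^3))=0.02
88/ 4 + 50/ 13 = 336/ 13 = 25.85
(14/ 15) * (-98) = -1372/ 15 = -91.47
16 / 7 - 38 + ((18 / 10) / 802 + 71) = 990533 / 28070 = 35.29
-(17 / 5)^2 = -289 / 25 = -11.56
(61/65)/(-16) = -61/1040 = -0.06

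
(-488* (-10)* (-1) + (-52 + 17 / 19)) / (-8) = 93691 / 152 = 616.39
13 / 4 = 3.25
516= 516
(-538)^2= 289444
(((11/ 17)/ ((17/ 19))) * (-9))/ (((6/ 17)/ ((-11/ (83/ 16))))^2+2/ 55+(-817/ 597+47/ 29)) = -1260945956160/ 61267873301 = -20.58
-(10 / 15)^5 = -0.13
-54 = -54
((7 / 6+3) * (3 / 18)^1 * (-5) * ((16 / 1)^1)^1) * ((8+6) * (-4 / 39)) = 28000 / 351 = 79.77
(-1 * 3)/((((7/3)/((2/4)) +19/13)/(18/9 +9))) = -5.38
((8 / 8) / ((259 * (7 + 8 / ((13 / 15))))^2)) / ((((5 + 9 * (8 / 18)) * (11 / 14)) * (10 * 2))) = 0.00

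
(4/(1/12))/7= 48/7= 6.86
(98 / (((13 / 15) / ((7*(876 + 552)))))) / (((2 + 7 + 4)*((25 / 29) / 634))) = 54033218064 / 845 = 63944636.76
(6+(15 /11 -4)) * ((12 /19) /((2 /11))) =222 /19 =11.68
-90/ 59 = -1.53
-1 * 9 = -9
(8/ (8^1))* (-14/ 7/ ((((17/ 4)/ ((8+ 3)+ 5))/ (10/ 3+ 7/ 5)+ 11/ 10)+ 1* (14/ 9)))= -408960/ 554483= -0.74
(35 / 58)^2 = 1225 / 3364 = 0.36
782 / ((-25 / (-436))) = 340952 / 25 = 13638.08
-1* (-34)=34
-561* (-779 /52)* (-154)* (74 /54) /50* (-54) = 1245067131 /650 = 1915487.89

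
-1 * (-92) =92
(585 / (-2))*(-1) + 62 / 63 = 36979 / 126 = 293.48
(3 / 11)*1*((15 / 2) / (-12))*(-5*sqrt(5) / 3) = 25*sqrt(5) / 88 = 0.64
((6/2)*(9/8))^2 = 729/64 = 11.39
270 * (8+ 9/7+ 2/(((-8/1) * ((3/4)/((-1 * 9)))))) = 3317.14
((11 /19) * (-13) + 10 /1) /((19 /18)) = 846 /361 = 2.34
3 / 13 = 0.23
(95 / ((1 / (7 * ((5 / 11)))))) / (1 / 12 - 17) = -5700 / 319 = -17.87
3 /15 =1 /5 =0.20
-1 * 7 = -7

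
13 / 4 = 3.25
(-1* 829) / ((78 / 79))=-65491 / 78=-839.63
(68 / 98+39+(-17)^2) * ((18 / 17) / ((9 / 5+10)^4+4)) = 181192500 / 10095844213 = 0.02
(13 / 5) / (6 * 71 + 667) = 0.00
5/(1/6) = 30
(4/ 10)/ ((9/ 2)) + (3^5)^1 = 10939/ 45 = 243.09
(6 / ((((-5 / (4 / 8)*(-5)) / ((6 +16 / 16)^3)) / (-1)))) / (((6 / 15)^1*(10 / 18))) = -9261 / 50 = -185.22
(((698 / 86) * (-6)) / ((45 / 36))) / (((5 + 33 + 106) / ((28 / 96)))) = -2443 / 30960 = -0.08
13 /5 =2.60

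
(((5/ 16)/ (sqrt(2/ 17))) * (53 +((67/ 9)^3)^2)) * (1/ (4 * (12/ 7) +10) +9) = 241825300978495 * sqrt(34)/ 1003360608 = 1405348.87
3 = 3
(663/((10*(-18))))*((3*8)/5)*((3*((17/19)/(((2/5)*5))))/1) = -11271/475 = -23.73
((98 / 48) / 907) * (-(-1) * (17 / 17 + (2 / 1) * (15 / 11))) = 2009 / 239448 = 0.01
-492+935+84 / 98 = 3107 / 7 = 443.86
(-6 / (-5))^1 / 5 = 6 / 25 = 0.24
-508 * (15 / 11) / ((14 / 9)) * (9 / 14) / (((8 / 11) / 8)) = -154305 / 49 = -3149.08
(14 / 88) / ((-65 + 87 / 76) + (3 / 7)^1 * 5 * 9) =-0.00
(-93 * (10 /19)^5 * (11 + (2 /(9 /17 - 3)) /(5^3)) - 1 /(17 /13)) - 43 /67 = -842924671786 /19741937327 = -42.70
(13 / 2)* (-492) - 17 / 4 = -12809 / 4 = -3202.25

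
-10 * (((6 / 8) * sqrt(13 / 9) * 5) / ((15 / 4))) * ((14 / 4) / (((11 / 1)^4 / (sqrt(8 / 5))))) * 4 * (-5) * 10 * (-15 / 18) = -7000 * sqrt(130) / 131769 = -0.61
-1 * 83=-83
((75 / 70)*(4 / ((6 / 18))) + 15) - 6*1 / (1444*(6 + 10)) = 2252619 / 80864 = 27.86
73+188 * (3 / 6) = 167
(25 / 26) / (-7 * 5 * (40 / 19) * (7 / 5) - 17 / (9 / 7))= -4275 / 517426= -0.01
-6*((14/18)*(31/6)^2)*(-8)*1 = 26908/27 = 996.59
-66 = -66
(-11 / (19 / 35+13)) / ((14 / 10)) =-275 / 474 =-0.58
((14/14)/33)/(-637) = -1/21021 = -0.00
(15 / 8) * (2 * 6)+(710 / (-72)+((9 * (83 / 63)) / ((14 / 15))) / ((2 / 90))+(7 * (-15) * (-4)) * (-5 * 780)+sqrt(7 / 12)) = -1637414.91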